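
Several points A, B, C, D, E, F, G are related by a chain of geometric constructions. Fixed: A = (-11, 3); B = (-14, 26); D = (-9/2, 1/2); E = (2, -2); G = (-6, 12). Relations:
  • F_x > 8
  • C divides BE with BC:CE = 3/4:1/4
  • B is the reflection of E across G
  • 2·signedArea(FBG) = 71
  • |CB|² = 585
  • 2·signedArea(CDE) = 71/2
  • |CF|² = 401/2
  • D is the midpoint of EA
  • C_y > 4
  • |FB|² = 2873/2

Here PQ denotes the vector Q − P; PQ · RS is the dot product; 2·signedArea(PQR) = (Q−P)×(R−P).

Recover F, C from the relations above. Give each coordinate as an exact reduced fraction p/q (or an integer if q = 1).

C = (-2, 5)
F = (17/2, -9/2)

1. F_x = 17/2  [line 14·x + 8·y + -83 = 0 ∩ |FB|² = 2873/2]
2. F_y = -9/2  [line 14·x + 8·y + -83 = 0 ∩ |FB|² = 2873/2]
   → F = (17/2, -9/2)
3. C_x = -2  [C divides BE with BC:CE = 3/4:1/4]
4. C_y = 5  [C divides BE with BC:CE = 3/4:1/4]
   → C = (-2, 5)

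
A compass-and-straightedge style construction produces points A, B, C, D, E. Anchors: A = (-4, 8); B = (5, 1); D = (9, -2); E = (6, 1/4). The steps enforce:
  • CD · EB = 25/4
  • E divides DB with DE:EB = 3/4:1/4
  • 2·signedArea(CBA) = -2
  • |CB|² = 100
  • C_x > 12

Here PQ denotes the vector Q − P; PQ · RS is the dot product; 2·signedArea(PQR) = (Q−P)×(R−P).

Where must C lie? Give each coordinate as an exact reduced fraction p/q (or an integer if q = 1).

1. C_x = 13  [2·signedArea(CBA) = -2 ∩ CD · EB = 25/4]
2. C_y = -5  [2·signedArea(CBA) = -2 ∩ CD · EB = 25/4]
   → C = (13, -5)

C = (13, -5)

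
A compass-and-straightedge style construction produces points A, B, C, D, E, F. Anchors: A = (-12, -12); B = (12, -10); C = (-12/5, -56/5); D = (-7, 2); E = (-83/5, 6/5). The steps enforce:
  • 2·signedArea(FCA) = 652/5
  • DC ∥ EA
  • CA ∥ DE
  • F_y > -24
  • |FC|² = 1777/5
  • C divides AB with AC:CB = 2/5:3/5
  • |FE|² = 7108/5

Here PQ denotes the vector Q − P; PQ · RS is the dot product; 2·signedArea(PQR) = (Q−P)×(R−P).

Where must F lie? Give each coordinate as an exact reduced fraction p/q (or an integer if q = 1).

F = (59/5, -118/5)

1. F_x = 59/5  [line 4/5·x + -48/5·y + -236 = 0 ∩ |FC|² = 1777/5]
2. F_y = -118/5  [line 4/5·x + -48/5·y + -236 = 0 ∩ |FC|² = 1777/5]
   → F = (59/5, -118/5)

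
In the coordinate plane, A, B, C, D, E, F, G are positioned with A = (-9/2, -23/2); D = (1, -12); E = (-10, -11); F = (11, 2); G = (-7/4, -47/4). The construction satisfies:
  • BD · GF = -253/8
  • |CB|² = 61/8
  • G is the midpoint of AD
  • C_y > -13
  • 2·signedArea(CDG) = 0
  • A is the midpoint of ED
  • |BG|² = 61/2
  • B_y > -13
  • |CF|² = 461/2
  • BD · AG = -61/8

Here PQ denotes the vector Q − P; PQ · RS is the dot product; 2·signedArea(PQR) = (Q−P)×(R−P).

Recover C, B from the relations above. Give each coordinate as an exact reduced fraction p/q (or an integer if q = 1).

1. C_x = 13/2  [line -1/4·x + -11/4·y + -131/4 = 0 ∩ |CF|² = 461/2]
2. C_y = -25/2  [line -1/4·x + -11/4·y + -131/4 = 0 ∩ |CF|² = 461/2]
   → C = (13/2, -25/2)
3. B_x = 15/4  [BD · AG = -61/8 ∩ BD · GF = -253/8]
4. B_y = -49/4  [BD · AG = -61/8 ∩ BD · GF = -253/8]
   → B = (15/4, -49/4)

B = (15/4, -49/4)
C = (13/2, -25/2)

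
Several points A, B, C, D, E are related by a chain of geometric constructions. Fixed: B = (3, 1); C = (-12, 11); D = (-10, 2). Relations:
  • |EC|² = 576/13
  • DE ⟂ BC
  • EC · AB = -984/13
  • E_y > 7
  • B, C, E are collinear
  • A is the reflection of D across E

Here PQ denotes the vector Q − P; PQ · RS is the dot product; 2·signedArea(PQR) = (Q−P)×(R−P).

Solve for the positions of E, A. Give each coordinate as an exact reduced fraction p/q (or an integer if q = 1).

A = (-38/13, 164/13)
E = (-84/13, 95/13)

1. E_x = -84/13  [B, C, E are collinear ∩ DE ⟂ BC]
2. E_y = 95/13  [B, C, E are collinear ∩ DE ⟂ BC]
   → E = (-84/13, 95/13)
3. A_x = -38/13  [A is the reflection of D across E]
4. A_y = 164/13  [A is the reflection of D across E]
   → A = (-38/13, 164/13)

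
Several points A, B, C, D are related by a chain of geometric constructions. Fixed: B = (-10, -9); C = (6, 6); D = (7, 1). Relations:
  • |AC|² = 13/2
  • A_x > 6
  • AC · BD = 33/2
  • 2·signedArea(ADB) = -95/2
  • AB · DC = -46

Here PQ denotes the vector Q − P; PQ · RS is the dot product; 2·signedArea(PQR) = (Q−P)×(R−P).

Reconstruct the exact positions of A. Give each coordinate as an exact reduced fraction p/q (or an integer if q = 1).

A = (13/2, 7/2)

1. A_x = 13/2  [AC · BD = 33/2 ∩ 2·signedArea(ADB) = -95/2]
2. A_y = 7/2  [AC · BD = 33/2 ∩ 2·signedArea(ADB) = -95/2]
   → A = (13/2, 7/2)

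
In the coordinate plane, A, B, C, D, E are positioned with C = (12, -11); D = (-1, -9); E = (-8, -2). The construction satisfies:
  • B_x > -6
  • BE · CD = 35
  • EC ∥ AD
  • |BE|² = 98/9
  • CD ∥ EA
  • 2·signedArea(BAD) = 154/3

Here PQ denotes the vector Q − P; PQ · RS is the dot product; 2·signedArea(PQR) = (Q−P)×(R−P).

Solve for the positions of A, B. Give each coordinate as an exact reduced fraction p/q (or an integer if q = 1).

1. A_x = -21  [EC ∥ AD ∩ CD ∥ EA]
2. A_y = 0  [EC ∥ AD ∩ CD ∥ EA]
   → A = (-21, 0)
3. B_x = -17/3  [2·signedArea(BAD) = 154/3 ∩ BE · CD = 35]
4. B_y = -13/3  [2·signedArea(BAD) = 154/3 ∩ BE · CD = 35]
   → B = (-17/3, -13/3)

A = (-21, 0)
B = (-17/3, -13/3)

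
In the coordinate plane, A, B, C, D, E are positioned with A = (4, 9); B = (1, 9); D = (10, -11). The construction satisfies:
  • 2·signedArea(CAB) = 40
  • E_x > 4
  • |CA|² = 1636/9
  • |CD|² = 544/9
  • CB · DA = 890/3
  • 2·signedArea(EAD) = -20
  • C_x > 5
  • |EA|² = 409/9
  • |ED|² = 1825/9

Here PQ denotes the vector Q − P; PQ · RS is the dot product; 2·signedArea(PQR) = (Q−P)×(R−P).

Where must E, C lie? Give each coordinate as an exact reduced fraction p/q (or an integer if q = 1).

C = (6, -13/3)
E = (5, 7/3)

1. E_x = 5  [line 20·x + 6·y + -114 = 0 ∩ |EA|² = 409/9]
2. E_y = 7/3  [line 20·x + 6·y + -114 = 0 ∩ |EA|² = 409/9]
   → E = (5, 7/3)
3. C_x = 6  [CB · DA = 890/3 ∩ 2·signedArea(CAB) = 40]
4. C_y = -13/3  [CB · DA = 890/3 ∩ 2·signedArea(CAB) = 40]
   → C = (6, -13/3)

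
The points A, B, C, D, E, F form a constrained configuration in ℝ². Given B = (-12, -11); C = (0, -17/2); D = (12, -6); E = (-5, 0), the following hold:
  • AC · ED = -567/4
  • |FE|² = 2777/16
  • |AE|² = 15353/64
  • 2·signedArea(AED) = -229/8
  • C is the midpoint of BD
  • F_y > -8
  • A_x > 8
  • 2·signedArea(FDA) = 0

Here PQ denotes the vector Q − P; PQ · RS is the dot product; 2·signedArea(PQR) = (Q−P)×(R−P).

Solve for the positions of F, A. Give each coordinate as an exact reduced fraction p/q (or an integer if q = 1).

A = (9, -53/8)
F = (6, -29/4)

1. A_x = 9  [2·signedArea(AED) = -229/8 ∩ AC · ED = -567/4]
2. A_y = -53/8  [2·signedArea(AED) = -229/8 ∩ AC · ED = -567/4]
   → A = (9, -53/8)
3. F_x = 6  [line 5/8·x + -3·y + -51/2 = 0 ∩ |FE|² = 2777/16]
4. F_y = -29/4  [line 5/8·x + -3·y + -51/2 = 0 ∩ |FE|² = 2777/16]
   → F = (6, -29/4)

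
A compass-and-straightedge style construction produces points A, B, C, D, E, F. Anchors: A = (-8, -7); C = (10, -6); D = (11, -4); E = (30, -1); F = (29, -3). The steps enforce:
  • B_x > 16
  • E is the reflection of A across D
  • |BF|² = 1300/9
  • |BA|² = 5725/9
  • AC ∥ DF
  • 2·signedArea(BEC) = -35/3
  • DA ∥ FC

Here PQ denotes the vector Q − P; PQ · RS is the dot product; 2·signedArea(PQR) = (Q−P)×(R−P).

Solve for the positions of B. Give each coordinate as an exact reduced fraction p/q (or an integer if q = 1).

B = (17, -11/3)

1. B_x = 17  [line 5·x + -20·y + -475/3 = 0 ∩ |BA|² = 5725/9]
2. B_y = -11/3  [line 5·x + -20·y + -475/3 = 0 ∩ |BA|² = 5725/9]
   → B = (17, -11/3)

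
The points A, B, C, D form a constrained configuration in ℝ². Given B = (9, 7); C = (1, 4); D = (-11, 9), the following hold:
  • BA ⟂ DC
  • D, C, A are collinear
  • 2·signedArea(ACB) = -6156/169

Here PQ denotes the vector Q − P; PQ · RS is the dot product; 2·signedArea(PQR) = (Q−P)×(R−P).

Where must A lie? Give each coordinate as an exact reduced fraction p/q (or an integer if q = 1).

1. A_x = 1141/169  [D, C, A are collinear ∩ BA ⟂ DC]
2. A_y = 271/169  [D, C, A are collinear ∩ BA ⟂ DC]
   → A = (1141/169, 271/169)

A = (1141/169, 271/169)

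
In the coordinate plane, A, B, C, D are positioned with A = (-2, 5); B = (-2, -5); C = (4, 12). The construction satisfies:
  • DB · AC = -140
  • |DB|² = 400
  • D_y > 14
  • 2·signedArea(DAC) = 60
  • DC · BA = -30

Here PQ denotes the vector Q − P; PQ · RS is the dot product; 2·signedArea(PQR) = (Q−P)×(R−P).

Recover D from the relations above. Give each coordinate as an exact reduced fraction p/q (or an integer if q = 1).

D = (-2, 15)

1. D_x = -2  [DC · BA = -30 ∩ 2·signedArea(DAC) = 60]
2. D_y = 15  [DC · BA = -30 ∩ 2·signedArea(DAC) = 60]
   → D = (-2, 15)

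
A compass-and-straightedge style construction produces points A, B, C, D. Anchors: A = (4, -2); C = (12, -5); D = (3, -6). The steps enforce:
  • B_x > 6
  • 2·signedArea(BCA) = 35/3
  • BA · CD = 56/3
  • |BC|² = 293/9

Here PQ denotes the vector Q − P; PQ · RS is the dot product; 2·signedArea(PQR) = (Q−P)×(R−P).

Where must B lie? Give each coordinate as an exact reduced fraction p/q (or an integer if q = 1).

1. B_x = 19/3  [2·signedArea(BCA) = 35/3 ∩ BA · CD = 56/3]
2. B_y = -13/3  [2·signedArea(BCA) = 35/3 ∩ BA · CD = 56/3]
   → B = (19/3, -13/3)

B = (19/3, -13/3)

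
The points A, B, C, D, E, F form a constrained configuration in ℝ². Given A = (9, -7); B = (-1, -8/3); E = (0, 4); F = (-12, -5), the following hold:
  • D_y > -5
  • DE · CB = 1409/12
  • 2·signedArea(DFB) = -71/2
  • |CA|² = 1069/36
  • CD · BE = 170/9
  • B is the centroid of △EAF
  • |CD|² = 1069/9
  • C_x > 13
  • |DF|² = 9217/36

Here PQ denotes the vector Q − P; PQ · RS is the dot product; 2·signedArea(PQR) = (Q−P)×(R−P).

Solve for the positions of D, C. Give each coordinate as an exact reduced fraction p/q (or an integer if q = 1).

1. D_x = 4  [line -7/3·x + 11·y + 125/2 = 0 ∩ |DF|² = 9217/36]
2. D_y = -29/6  [line -7/3·x + 11·y + 125/2 = 0 ∩ |DF|² = 9217/36]
   → D = (4, -29/6)
3. C_x = 14  [CD · BE = 170/9 ∩ DE · CB = 1409/12]
4. C_y = -55/6  [CD · BE = 170/9 ∩ DE · CB = 1409/12]
   → C = (14, -55/6)

C = (14, -55/6)
D = (4, -29/6)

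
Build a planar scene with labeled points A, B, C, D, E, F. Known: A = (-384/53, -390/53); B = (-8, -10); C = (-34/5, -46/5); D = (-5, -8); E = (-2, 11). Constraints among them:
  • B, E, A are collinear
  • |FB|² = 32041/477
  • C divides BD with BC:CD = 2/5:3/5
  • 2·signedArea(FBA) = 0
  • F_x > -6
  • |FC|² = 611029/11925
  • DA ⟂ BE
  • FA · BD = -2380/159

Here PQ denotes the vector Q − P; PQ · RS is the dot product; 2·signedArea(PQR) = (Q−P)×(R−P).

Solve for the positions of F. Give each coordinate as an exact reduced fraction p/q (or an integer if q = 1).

F = (-914/159, -337/159)

1. F_x = -914/159  [2·signedArea(FBA) = 0 ∩ FA · BD = -2380/159]
2. F_y = -337/159  [2·signedArea(FBA) = 0 ∩ FA · BD = -2380/159]
   → F = (-914/159, -337/159)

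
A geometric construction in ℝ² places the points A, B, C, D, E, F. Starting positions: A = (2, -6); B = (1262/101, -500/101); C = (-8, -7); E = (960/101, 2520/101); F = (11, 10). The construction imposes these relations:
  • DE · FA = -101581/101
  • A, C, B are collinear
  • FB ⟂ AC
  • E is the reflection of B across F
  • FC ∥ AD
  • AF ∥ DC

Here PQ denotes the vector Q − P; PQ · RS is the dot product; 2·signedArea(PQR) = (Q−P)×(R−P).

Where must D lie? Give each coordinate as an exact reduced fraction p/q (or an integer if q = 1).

D = (-17, -23)

1. D_x = -17  [AF ∥ DC ∩ FC ∥ AD]
2. D_y = -23  [AF ∥ DC ∩ FC ∥ AD]
   → D = (-17, -23)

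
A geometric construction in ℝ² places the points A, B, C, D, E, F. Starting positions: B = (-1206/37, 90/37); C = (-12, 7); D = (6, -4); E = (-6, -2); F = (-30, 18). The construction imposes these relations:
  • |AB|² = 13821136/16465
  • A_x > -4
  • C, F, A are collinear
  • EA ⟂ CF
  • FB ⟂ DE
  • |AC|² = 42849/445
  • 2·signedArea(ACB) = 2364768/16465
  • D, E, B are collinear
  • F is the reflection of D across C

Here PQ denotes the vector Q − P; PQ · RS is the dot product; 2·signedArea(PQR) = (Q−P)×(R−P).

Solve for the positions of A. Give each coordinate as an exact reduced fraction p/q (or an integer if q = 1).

1. A_x = -1614/445  [C, F, A are collinear ∩ EA ⟂ CF]
2. A_y = 838/445  [C, F, A are collinear ∩ EA ⟂ CF]
   → A = (-1614/445, 838/445)

A = (-1614/445, 838/445)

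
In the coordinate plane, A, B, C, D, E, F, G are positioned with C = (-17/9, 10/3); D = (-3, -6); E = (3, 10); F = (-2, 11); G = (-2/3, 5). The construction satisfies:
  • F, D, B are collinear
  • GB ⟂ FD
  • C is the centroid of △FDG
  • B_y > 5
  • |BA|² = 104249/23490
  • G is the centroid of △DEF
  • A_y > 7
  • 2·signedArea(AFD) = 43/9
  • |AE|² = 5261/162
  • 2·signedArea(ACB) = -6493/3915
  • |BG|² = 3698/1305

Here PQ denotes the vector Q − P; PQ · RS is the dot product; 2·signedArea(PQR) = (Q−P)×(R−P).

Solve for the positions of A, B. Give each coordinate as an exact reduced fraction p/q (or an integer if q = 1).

A = (-35/18, 43/6)
B = (-1021/435, 2218/435)

1. B_x = -1021/435  [F, D, B are collinear ∩ GB ⟂ FD]
2. B_y = 2218/435  [F, D, B are collinear ∩ GB ⟂ FD]
   → B = (-1021/435, 2218/435)
3. A_x = -35/18  [2·signedArea(ACB) = -6493/3915 ∩ 2·signedArea(AFD) = 43/9]
4. A_y = 43/6  [2·signedArea(ACB) = -6493/3915 ∩ 2·signedArea(AFD) = 43/9]
   → A = (-35/18, 43/6)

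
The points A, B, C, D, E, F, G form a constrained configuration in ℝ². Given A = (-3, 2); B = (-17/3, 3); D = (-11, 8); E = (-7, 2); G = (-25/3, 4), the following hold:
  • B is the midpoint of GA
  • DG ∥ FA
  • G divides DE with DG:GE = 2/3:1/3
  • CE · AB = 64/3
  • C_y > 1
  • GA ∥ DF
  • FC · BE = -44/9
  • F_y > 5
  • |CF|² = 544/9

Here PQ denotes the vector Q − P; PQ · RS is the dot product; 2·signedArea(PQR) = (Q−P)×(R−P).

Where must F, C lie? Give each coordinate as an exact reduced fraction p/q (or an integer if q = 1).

C = (1, 2)
F = (-17/3, 6)

1. F_x = -17/3  [DG ∥ FA ∩ GA ∥ DF]
2. F_y = 6  [DG ∥ FA ∩ GA ∥ DF]
   → F = (-17/3, 6)
3. C_x = 1  [CE · AB = 64/3 ∩ FC · BE = -44/9]
4. C_y = 2  [CE · AB = 64/3 ∩ FC · BE = -44/9]
   → C = (1, 2)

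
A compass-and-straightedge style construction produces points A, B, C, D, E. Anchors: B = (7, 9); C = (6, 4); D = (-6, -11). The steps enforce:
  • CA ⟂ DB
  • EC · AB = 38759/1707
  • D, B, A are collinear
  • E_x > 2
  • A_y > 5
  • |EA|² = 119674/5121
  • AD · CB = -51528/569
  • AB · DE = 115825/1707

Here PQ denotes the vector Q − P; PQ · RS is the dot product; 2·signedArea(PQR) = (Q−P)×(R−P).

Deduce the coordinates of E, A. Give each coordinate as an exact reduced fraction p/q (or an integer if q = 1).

A = (2514/569, 2861/569)
E = (7/3, 2/3)

1. A_x = 2514/569  [D, B, A are collinear ∩ CA ⟂ DB]
2. A_y = 2861/569  [D, B, A are collinear ∩ CA ⟂ DB]
   → A = (2514/569, 2861/569)
3. E_x = 7/3  [line -1469/569·x + -2260/569·y + 14803/1707 = 0 ∩ |EA|² = 119674/5121]
4. E_y = 2/3  [line -1469/569·x + -2260/569·y + 14803/1707 = 0 ∩ |EA|² = 119674/5121]
   → E = (7/3, 2/3)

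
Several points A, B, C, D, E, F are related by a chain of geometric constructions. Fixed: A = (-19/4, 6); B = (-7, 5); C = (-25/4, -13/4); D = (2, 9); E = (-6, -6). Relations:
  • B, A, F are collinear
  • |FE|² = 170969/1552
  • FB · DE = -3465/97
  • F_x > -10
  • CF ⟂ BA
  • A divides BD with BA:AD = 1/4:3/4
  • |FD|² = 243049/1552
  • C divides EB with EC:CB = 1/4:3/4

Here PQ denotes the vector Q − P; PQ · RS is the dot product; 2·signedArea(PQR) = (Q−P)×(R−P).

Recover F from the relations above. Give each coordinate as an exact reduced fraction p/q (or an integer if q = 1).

1. F_x = -3661/388  [B, A, F are collinear ∩ CF ⟂ BA]
2. F_y = 380/97  [B, A, F are collinear ∩ CF ⟂ BA]
   → F = (-3661/388, 380/97)

F = (-3661/388, 380/97)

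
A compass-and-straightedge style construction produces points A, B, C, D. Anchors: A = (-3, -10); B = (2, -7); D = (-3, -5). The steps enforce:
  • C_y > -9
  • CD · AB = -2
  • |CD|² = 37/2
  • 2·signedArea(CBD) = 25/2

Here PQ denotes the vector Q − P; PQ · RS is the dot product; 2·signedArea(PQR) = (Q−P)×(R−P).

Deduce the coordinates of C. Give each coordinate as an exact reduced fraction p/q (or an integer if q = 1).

1. C_x = -1/2  [2·signedArea(CBD) = 25/2 ∩ CD · AB = -2]
2. C_y = -17/2  [2·signedArea(CBD) = 25/2 ∩ CD · AB = -2]
   → C = (-1/2, -17/2)

C = (-1/2, -17/2)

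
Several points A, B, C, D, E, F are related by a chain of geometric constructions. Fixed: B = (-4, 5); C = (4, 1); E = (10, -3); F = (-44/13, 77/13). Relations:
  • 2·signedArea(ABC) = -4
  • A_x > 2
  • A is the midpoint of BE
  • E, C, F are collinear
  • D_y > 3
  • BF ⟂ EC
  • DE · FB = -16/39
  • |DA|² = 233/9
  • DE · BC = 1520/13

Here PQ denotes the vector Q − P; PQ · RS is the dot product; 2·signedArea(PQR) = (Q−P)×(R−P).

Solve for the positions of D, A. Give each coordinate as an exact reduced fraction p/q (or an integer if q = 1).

A = (3, 1)
D = (-44/39, 155/39)

1. D_x = -44/39  [DE · BC = 1520/13 ∩ DE · FB = -16/39]
2. D_y = 155/39  [DE · BC = 1520/13 ∩ DE · FB = -16/39]
   → D = (-44/39, 155/39)
3. A_x = 3  [A is the midpoint of BE]
4. A_y = 1  [A is the midpoint of BE]
   → A = (3, 1)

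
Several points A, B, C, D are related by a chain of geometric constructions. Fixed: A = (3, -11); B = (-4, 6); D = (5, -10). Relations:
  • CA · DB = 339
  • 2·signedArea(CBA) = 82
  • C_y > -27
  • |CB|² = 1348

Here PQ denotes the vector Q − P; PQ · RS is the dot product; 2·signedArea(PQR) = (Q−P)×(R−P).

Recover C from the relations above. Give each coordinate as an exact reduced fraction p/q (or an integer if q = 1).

C = (14, -26)

1. C_x = 14  [2·signedArea(CBA) = 82 ∩ CA · DB = 339]
2. C_y = -26  [2·signedArea(CBA) = 82 ∩ CA · DB = 339]
   → C = (14, -26)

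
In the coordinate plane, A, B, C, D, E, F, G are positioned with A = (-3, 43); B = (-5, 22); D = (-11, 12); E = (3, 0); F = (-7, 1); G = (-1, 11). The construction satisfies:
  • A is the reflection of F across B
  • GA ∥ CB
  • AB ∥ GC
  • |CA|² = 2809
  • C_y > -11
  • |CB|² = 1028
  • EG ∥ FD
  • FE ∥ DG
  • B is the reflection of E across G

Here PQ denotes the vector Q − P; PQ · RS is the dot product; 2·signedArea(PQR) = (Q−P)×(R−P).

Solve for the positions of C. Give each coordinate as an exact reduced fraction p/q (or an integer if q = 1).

C = (-3, -10)

1. C_x = -3  [GA ∥ CB ∩ AB ∥ GC]
2. C_y = -10  [GA ∥ CB ∩ AB ∥ GC]
   → C = (-3, -10)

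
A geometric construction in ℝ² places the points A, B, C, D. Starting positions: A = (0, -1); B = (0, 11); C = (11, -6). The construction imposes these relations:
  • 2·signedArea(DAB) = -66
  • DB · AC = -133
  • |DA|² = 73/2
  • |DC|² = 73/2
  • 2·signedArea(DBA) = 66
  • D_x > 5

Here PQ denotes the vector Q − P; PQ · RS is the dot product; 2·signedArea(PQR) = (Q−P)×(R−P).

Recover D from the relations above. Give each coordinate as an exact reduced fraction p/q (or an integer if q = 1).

1. D_x = 11/2  [2·signedArea(DBA) = 66 ∩ DB · AC = -133]
2. D_y = -7/2  [2·signedArea(DBA) = 66 ∩ DB · AC = -133]
   → D = (11/2, -7/2)

D = (11/2, -7/2)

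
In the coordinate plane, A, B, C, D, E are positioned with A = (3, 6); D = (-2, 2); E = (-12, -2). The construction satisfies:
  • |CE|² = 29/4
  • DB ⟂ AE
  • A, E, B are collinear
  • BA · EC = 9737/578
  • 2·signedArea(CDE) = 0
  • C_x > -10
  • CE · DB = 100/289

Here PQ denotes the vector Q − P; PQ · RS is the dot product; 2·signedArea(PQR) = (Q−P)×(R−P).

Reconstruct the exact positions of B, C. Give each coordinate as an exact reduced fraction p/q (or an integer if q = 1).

1. B_x = -738/289  [A, E, B are collinear ∩ DB ⟂ AE]
2. B_y = 878/289  [A, E, B are collinear ∩ DB ⟂ AE]
   → B = (-738/289, 878/289)
3. C_x = -19/2  [2·signedArea(CDE) = 0 ∩ BA · EC = 9737/578]
4. C_y = -1  [2·signedArea(CDE) = 0 ∩ BA · EC = 9737/578]
   → C = (-19/2, -1)

B = (-738/289, 878/289)
C = (-19/2, -1)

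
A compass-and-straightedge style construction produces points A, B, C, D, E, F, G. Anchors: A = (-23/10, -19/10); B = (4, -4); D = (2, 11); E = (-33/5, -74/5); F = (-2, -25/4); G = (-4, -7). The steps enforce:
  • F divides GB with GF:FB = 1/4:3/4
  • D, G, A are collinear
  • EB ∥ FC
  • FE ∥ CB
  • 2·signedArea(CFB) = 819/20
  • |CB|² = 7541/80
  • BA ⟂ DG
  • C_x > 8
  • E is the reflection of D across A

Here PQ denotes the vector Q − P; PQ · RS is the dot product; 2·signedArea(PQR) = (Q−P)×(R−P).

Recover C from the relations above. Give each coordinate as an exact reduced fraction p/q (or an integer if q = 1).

C = (43/5, 91/20)

1. C_x = 43/5  [FE ∥ CB ∩ EB ∥ FC]
2. C_y = 91/20  [FE ∥ CB ∩ EB ∥ FC]
   → C = (43/5, 91/20)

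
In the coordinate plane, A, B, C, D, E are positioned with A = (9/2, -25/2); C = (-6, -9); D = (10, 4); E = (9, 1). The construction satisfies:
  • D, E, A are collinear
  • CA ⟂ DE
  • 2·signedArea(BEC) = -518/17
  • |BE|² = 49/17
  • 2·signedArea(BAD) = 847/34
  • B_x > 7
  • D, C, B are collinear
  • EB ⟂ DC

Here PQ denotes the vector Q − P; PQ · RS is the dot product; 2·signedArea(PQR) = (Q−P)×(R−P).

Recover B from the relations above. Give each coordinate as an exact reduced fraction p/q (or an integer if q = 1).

B = (674/85, 197/85)

1. B_x = 674/85  [D, C, B are collinear ∩ EB ⟂ DC]
2. B_y = 197/85  [D, C, B are collinear ∩ EB ⟂ DC]
   → B = (674/85, 197/85)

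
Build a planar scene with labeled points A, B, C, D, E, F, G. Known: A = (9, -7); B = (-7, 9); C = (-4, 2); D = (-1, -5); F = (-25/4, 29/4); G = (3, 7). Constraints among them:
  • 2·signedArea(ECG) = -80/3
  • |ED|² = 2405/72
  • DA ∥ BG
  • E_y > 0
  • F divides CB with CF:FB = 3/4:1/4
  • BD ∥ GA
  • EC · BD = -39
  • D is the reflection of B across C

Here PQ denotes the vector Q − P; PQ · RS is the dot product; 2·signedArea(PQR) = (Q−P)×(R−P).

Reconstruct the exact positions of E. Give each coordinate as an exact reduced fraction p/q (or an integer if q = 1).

1. E_x = -5/12  [EC · BD = -39 ∩ 2·signedArea(ECG) = -80/3]
2. E_y = 3/4  [EC · BD = -39 ∩ 2·signedArea(ECG) = -80/3]
   → E = (-5/12, 3/4)

E = (-5/12, 3/4)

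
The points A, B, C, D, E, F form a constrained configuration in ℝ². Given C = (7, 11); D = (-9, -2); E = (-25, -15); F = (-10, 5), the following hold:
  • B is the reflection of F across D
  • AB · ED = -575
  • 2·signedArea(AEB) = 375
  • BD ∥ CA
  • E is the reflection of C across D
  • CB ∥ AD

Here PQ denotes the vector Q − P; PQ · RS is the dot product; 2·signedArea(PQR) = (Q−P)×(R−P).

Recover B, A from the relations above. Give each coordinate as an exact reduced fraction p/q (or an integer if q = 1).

1. B_x = -8  [B is the reflection of F across D]
2. B_y = -9  [B is the reflection of F across D]
   → B = (-8, -9)
3. A_x = 6  [CB ∥ AD ∩ BD ∥ CA]
4. A_y = 18  [CB ∥ AD ∩ BD ∥ CA]
   → A = (6, 18)

A = (6, 18)
B = (-8, -9)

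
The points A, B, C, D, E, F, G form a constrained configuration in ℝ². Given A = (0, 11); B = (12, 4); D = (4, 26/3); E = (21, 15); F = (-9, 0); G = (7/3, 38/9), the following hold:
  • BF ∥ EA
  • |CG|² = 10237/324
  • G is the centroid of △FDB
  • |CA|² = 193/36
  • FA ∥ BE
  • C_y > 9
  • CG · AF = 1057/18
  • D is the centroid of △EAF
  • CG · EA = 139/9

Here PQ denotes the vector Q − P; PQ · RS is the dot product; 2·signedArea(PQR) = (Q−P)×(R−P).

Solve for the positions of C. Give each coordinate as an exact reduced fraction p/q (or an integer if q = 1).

C = (2, 59/6)

1. C_x = 2  [CG · AF = 1057/18 ∩ CG · EA = 139/9]
2. C_y = 59/6  [CG · AF = 1057/18 ∩ CG · EA = 139/9]
   → C = (2, 59/6)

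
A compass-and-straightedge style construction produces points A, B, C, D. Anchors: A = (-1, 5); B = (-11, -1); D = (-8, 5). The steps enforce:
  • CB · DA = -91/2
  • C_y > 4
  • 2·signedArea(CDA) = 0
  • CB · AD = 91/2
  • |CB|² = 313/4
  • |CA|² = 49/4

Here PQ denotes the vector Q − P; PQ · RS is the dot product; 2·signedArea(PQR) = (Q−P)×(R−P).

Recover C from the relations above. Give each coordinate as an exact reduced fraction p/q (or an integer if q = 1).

C = (-9/2, 5)

1. C_x = -9/2  [2·signedArea(CDA) = 0 ∩ CB · DA = -91/2]
2. C_y = 5  [2·signedArea(CDA) = 0 ∩ CB · DA = -91/2]
   → C = (-9/2, 5)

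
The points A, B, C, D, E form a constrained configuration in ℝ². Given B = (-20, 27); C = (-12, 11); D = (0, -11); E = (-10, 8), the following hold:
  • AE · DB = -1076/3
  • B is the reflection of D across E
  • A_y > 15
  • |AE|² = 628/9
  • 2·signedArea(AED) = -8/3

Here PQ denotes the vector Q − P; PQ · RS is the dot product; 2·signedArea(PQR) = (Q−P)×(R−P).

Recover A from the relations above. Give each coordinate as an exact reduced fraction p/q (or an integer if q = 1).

A = (-14, 46/3)

1. A_x = -14  [2·signedArea(AED) = -8/3 ∩ AE · DB = -1076/3]
2. A_y = 46/3  [2·signedArea(AED) = -8/3 ∩ AE · DB = -1076/3]
   → A = (-14, 46/3)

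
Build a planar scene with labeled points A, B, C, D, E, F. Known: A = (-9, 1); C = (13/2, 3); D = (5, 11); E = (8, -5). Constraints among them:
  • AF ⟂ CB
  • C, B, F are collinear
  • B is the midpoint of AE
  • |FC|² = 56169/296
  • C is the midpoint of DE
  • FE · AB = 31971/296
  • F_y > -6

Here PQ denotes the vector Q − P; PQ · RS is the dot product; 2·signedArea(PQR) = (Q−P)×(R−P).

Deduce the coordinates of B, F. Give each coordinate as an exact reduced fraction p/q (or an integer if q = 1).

B = (-1/2, -2)
F = (-697/148, -741/148)

1. B_x = -1/2  [B is the midpoint of AE]
2. B_y = -2  [B is the midpoint of AE]
   → B = (-1/2, -2)
3. F_x = -697/148  [C, B, F are collinear ∩ AF ⟂ CB]
4. F_y = -741/148  [C, B, F are collinear ∩ AF ⟂ CB]
   → F = (-697/148, -741/148)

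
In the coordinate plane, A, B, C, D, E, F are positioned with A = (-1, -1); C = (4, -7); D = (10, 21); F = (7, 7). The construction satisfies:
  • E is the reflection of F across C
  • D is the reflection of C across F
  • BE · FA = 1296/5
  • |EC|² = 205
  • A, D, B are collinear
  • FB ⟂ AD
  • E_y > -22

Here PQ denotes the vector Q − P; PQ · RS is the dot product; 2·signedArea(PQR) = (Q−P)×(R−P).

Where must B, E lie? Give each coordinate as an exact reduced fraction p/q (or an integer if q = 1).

1. B_x = 19/5  [A, D, B are collinear ∩ FB ⟂ AD]
2. B_y = 43/5  [A, D, B are collinear ∩ FB ⟂ AD]
   → B = (19/5, 43/5)
3. E_x = 1  [E is the reflection of F across C]
4. E_y = -21  [E is the reflection of F across C]
   → E = (1, -21)

B = (19/5, 43/5)
E = (1, -21)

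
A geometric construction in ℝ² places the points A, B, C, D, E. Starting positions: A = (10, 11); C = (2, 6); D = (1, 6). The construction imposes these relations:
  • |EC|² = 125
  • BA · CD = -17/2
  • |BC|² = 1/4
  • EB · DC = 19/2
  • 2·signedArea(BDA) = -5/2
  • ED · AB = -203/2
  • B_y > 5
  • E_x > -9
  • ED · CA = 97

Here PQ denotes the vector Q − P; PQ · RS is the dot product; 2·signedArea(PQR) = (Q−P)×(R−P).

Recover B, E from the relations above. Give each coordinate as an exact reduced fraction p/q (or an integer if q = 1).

B = (3/2, 6)
E = (-8, 1)

1. B_x = 3/2  [2·signedArea(BDA) = -5/2 ∩ BA · CD = -17/2]
2. B_y = 6  [2·signedArea(BDA) = -5/2 ∩ BA · CD = -17/2]
   → B = (3/2, 6)
3. E_x = -8  [ED · AB = -203/2 ∩ ED · CA = 97]
4. E_y = 1  [ED · AB = -203/2 ∩ ED · CA = 97]
   → E = (-8, 1)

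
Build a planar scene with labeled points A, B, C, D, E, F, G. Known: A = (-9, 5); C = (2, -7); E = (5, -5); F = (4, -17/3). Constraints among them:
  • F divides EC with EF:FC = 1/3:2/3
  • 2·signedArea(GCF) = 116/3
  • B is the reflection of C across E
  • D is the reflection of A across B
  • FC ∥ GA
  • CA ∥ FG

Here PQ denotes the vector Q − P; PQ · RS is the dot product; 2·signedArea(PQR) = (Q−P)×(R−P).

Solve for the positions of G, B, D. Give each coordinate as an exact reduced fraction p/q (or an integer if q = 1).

1. G_x = -7  [FC ∥ GA ∩ CA ∥ FG]
2. G_y = 19/3  [FC ∥ GA ∩ CA ∥ FG]
   → G = (-7, 19/3)
3. B_x = 8  [B is the reflection of C across E]
4. B_y = -3  [B is the reflection of C across E]
   → B = (8, -3)
5. D_x = 25  [D is the reflection of A across B]
6. D_y = -11  [D is the reflection of A across B]
   → D = (25, -11)

B = (8, -3)
D = (25, -11)
G = (-7, 19/3)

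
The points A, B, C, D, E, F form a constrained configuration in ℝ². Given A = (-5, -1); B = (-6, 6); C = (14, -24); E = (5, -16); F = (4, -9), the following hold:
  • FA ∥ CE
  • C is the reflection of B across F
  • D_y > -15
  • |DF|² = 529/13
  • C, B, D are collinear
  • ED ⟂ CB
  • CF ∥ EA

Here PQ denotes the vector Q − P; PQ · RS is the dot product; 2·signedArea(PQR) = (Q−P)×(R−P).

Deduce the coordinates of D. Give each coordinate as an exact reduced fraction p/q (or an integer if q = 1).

1. D_x = 98/13  [C, B, D are collinear ∩ ED ⟂ CB]
2. D_y = -186/13  [C, B, D are collinear ∩ ED ⟂ CB]
   → D = (98/13, -186/13)

D = (98/13, -186/13)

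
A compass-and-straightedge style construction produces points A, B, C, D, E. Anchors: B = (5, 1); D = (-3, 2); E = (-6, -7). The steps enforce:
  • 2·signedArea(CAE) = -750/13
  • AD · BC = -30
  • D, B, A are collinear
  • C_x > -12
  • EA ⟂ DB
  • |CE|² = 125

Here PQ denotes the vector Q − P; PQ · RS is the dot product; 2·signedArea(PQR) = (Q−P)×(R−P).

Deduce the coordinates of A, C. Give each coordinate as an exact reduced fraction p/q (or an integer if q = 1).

1. A_x = -63/13  [D, B, A are collinear ∩ EA ⟂ DB]
2. A_y = 29/13  [D, B, A are collinear ∩ EA ⟂ DB]
   → A = (-63/13, 29/13)
3. C_x = -11  [line 120/13·x + -15/13·y + 105 = 0 ∩ |CE|² = 125]
4. C_y = 3  [line 120/13·x + -15/13·y + 105 = 0 ∩ |CE|² = 125]
   → C = (-11, 3)

A = (-63/13, 29/13)
C = (-11, 3)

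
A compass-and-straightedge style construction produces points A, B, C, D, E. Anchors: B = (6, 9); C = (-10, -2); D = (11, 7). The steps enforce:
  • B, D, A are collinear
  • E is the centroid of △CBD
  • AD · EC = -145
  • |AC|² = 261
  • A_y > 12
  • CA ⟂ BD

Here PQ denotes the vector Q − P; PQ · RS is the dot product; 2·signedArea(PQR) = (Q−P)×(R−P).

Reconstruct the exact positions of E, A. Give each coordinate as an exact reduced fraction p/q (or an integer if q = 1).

A = (-4, 13)
E = (7/3, 14/3)

1. E_x = 7/3  [E is the centroid of △CBD]
2. E_y = 14/3  [E is the centroid of △CBD]
   → E = (7/3, 14/3)
3. A_x = -4  [B, D, A are collinear ∩ CA ⟂ BD]
4. A_y = 13  [B, D, A are collinear ∩ CA ⟂ BD]
   → A = (-4, 13)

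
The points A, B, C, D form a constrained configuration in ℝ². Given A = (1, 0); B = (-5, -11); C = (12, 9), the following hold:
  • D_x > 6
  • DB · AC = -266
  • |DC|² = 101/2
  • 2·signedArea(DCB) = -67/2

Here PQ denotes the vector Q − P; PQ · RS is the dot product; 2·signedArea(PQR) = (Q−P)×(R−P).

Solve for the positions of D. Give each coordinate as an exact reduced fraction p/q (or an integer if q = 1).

D = (13/2, 9/2)

1. D_x = 13/2  [2·signedArea(DCB) = -67/2 ∩ DB · AC = -266]
2. D_y = 9/2  [2·signedArea(DCB) = -67/2 ∩ DB · AC = -266]
   → D = (13/2, 9/2)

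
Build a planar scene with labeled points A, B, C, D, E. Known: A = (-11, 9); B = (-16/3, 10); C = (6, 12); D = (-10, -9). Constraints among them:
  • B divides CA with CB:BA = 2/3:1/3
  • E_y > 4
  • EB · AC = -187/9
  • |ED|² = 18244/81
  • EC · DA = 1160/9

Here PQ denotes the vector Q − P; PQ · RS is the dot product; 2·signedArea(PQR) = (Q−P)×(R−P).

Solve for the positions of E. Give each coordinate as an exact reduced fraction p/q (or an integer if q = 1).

1. E_x = -28/9  [EB · AC = -187/9 ∩ EC · DA = 1160/9]
2. E_y = 13/3  [EB · AC = -187/9 ∩ EC · DA = 1160/9]
   → E = (-28/9, 13/3)

E = (-28/9, 13/3)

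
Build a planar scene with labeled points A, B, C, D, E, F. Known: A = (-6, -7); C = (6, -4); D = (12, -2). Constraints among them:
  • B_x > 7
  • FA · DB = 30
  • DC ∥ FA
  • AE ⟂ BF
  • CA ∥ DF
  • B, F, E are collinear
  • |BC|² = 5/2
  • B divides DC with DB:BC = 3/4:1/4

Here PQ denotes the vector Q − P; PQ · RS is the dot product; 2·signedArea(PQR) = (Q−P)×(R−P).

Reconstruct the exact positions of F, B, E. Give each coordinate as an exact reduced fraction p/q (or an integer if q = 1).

B = (15/2, -7/2)
E = (-80/13, -81/13)
F = (0, -5)

1. F_x = 0  [DC ∥ FA ∩ CA ∥ DF]
2. F_y = -5  [DC ∥ FA ∩ CA ∥ DF]
   → F = (0, -5)
3. B_x = 15/2  [B divides DC with DB:BC = 3/4:1/4]
4. B_y = -7/2  [B divides DC with DB:BC = 3/4:1/4]
   → B = (15/2, -7/2)
5. E_x = -80/13  [B, F, E are collinear ∩ AE ⟂ BF]
6. E_y = -81/13  [B, F, E are collinear ∩ AE ⟂ BF]
   → E = (-80/13, -81/13)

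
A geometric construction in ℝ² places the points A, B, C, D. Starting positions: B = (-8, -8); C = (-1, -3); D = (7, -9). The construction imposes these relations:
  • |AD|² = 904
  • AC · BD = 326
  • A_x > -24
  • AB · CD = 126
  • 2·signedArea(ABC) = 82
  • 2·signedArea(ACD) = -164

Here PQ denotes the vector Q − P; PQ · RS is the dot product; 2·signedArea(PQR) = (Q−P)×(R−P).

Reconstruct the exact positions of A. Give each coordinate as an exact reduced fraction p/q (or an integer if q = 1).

1. A_x = -23  [2·signedArea(ACD) = -164 ∩ AC · BD = 326]
2. A_y = -7  [2·signedArea(ACD) = -164 ∩ AC · BD = 326]
   → A = (-23, -7)

A = (-23, -7)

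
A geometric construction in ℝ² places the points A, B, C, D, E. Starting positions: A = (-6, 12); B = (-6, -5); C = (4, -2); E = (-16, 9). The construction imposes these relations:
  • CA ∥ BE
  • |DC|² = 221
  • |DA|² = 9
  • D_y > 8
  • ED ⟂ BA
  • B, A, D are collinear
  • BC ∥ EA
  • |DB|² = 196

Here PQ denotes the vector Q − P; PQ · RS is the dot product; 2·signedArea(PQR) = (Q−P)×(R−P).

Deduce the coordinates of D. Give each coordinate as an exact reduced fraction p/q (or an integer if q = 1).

D = (-6, 9)

1. D_x = -6  [B, A, D are collinear ∩ ED ⟂ BA]
2. D_y = 9  [B, A, D are collinear ∩ ED ⟂ BA]
   → D = (-6, 9)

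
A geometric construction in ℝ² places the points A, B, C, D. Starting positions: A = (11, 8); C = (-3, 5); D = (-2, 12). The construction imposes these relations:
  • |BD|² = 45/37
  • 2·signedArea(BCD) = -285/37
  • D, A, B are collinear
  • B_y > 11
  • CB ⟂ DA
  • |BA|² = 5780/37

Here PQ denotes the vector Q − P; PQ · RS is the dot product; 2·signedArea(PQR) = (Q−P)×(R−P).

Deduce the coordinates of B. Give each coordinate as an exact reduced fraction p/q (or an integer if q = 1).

B = (-35/37, 432/37)

1. B_x = -35/37  [D, A, B are collinear ∩ CB ⟂ DA]
2. B_y = 432/37  [D, A, B are collinear ∩ CB ⟂ DA]
   → B = (-35/37, 432/37)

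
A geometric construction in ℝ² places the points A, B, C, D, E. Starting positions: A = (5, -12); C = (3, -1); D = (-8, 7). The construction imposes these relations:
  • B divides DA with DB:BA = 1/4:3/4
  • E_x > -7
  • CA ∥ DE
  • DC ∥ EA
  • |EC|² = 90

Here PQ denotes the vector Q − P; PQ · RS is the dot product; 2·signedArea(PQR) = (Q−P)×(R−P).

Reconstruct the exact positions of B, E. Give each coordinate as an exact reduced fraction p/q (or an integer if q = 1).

1. B_x = -19/4  [B divides DA with DB:BA = 1/4:3/4]
2. B_y = 9/4  [B divides DA with DB:BA = 1/4:3/4]
   → B = (-19/4, 9/4)
3. E_x = -6  [DC ∥ EA ∩ CA ∥ DE]
4. E_y = -4  [DC ∥ EA ∩ CA ∥ DE]
   → E = (-6, -4)

B = (-19/4, 9/4)
E = (-6, -4)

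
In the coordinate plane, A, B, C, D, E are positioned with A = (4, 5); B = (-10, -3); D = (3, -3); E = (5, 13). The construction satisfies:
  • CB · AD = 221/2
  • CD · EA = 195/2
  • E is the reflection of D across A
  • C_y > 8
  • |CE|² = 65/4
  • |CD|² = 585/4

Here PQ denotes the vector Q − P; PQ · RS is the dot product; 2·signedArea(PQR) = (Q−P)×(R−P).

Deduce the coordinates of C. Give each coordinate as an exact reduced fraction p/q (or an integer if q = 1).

1. C_x = 9/2  [line 1·x + 8·y + -153/2 = 0 ∩ |CE|² = 65/4]
2. C_y = 9  [line 1·x + 8·y + -153/2 = 0 ∩ |CE|² = 65/4]
   → C = (9/2, 9)

C = (9/2, 9)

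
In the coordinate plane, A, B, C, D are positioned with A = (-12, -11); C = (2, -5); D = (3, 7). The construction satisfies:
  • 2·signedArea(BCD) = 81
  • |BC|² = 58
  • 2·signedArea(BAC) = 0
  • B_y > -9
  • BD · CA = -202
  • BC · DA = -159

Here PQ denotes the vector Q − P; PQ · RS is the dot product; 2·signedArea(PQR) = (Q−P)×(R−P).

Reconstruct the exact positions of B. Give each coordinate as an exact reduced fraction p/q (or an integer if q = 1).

1. B_x = -5  [2·signedArea(BAC) = 0 ∩ BC · DA = -159]
2. B_y = -8  [2·signedArea(BAC) = 0 ∩ BC · DA = -159]
   → B = (-5, -8)

B = (-5, -8)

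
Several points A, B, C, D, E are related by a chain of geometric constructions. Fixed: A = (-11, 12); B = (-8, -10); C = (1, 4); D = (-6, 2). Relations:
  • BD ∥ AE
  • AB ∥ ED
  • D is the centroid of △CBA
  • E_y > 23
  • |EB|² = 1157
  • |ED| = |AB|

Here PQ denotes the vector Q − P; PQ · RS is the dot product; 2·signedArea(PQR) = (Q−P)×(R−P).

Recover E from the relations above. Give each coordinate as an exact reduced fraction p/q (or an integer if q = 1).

1. E_x = -9  [AB ∥ ED ∩ BD ∥ AE]
2. E_y = 24  [AB ∥ ED ∩ BD ∥ AE]
   → E = (-9, 24)

E = (-9, 24)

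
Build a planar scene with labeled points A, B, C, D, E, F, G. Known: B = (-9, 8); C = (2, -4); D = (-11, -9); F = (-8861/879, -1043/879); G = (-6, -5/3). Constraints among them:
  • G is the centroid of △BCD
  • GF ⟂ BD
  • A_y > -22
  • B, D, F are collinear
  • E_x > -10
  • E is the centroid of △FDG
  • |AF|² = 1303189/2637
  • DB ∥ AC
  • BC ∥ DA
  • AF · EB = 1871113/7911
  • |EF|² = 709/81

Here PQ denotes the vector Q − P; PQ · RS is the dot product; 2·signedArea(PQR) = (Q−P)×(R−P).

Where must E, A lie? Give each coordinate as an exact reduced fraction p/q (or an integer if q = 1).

1. E_x = -23804/2637  [E is the centroid of △FDG]
2. E_y = -3473/879  [E is the centroid of △FDG]
   → E = (-23804/2637, -3473/879)
3. A_x = 0  [DB ∥ AC ∩ BC ∥ DA]
4. A_y = -21  [DB ∥ AC ∩ BC ∥ DA]
   → A = (0, -21)

A = (0, -21)
E = (-23804/2637, -3473/879)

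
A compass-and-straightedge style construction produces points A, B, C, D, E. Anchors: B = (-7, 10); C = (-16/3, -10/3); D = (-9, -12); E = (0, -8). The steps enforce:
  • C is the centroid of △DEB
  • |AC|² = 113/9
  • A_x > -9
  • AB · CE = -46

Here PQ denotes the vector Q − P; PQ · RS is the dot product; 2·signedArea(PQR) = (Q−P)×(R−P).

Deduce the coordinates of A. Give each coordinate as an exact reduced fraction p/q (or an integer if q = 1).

1. A_x = -8  [line -16/3·x + 14/3·y + -38 = 0 ∩ |AC|² = 113/9]
2. A_y = -1  [line -16/3·x + 14/3·y + -38 = 0 ∩ |AC|² = 113/9]
   → A = (-8, -1)

A = (-8, -1)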